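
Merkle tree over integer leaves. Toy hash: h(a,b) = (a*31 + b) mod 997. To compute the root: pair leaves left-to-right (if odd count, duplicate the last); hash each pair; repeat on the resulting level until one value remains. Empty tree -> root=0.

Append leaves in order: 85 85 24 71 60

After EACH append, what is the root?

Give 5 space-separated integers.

Answer: 85 726 343 390 749

Derivation:
After append 85 (leaves=[85]):
  L0: [85]
  root=85
After append 85 (leaves=[85, 85]):
  L0: [85, 85]
  L1: h(85,85)=(85*31+85)%997=726 -> [726]
  root=726
After append 24 (leaves=[85, 85, 24]):
  L0: [85, 85, 24]
  L1: h(85,85)=(85*31+85)%997=726 h(24,24)=(24*31+24)%997=768 -> [726, 768]
  L2: h(726,768)=(726*31+768)%997=343 -> [343]
  root=343
After append 71 (leaves=[85, 85, 24, 71]):
  L0: [85, 85, 24, 71]
  L1: h(85,85)=(85*31+85)%997=726 h(24,71)=(24*31+71)%997=815 -> [726, 815]
  L2: h(726,815)=(726*31+815)%997=390 -> [390]
  root=390
After append 60 (leaves=[85, 85, 24, 71, 60]):
  L0: [85, 85, 24, 71, 60]
  L1: h(85,85)=(85*31+85)%997=726 h(24,71)=(24*31+71)%997=815 h(60,60)=(60*31+60)%997=923 -> [726, 815, 923]
  L2: h(726,815)=(726*31+815)%997=390 h(923,923)=(923*31+923)%997=623 -> [390, 623]
  L3: h(390,623)=(390*31+623)%997=749 -> [749]
  root=749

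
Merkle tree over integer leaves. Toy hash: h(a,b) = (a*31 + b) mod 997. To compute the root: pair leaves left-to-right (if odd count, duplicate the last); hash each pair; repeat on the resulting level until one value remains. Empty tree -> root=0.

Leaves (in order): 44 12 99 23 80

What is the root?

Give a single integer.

Answer: 620

Derivation:
L0: [44, 12, 99, 23, 80]
L1: h(44,12)=(44*31+12)%997=379 h(99,23)=(99*31+23)%997=101 h(80,80)=(80*31+80)%997=566 -> [379, 101, 566]
L2: h(379,101)=(379*31+101)%997=883 h(566,566)=(566*31+566)%997=166 -> [883, 166]
L3: h(883,166)=(883*31+166)%997=620 -> [620]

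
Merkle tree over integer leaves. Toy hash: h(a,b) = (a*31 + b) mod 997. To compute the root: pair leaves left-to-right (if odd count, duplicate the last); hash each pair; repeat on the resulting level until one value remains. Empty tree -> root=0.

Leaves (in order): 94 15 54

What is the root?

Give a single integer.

Answer: 803

Derivation:
L0: [94, 15, 54]
L1: h(94,15)=(94*31+15)%997=935 h(54,54)=(54*31+54)%997=731 -> [935, 731]
L2: h(935,731)=(935*31+731)%997=803 -> [803]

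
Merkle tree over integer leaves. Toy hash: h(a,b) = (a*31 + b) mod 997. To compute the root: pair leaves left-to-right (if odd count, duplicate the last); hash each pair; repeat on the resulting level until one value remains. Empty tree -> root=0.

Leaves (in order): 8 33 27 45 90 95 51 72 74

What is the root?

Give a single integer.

L0: [8, 33, 27, 45, 90, 95, 51, 72, 74]
L1: h(8,33)=(8*31+33)%997=281 h(27,45)=(27*31+45)%997=882 h(90,95)=(90*31+95)%997=891 h(51,72)=(51*31+72)%997=656 h(74,74)=(74*31+74)%997=374 -> [281, 882, 891, 656, 374]
L2: h(281,882)=(281*31+882)%997=620 h(891,656)=(891*31+656)%997=361 h(374,374)=(374*31+374)%997=4 -> [620, 361, 4]
L3: h(620,361)=(620*31+361)%997=638 h(4,4)=(4*31+4)%997=128 -> [638, 128]
L4: h(638,128)=(638*31+128)%997=963 -> [963]

Answer: 963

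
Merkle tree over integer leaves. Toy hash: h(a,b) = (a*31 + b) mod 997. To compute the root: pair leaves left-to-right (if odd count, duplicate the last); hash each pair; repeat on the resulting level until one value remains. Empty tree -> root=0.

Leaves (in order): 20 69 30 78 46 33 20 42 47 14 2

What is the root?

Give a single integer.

Answer: 941

Derivation:
L0: [20, 69, 30, 78, 46, 33, 20, 42, 47, 14, 2]
L1: h(20,69)=(20*31+69)%997=689 h(30,78)=(30*31+78)%997=11 h(46,33)=(46*31+33)%997=462 h(20,42)=(20*31+42)%997=662 h(47,14)=(47*31+14)%997=474 h(2,2)=(2*31+2)%997=64 -> [689, 11, 462, 662, 474, 64]
L2: h(689,11)=(689*31+11)%997=433 h(462,662)=(462*31+662)%997=29 h(474,64)=(474*31+64)%997=800 -> [433, 29, 800]
L3: h(433,29)=(433*31+29)%997=491 h(800,800)=(800*31+800)%997=675 -> [491, 675]
L4: h(491,675)=(491*31+675)%997=941 -> [941]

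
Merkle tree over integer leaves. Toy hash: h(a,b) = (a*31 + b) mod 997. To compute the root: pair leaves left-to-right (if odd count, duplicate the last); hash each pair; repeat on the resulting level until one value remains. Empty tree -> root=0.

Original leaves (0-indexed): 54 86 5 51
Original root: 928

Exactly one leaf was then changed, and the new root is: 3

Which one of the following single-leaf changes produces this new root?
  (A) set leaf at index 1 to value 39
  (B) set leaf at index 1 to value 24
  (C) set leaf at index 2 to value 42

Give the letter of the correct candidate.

Original leaves: [54, 86, 5, 51]
Target new root: 3
Try each candidate change and compute the resulting root:
Candidate A: set leaf[1] = 39 -> leaves = [54, 39, 5, 51]
  L0: [54, 39, 5, 51]
  L1: h(54,39)=(54*31+39)%997=716 h(5,51)=(5*31+51)%997=206 -> [716, 206]
  L2: h(716,206)=(716*31+206)%997=468 -> [468]
  root = 468 != target 3
Candidate B: set leaf[1] = 24 -> leaves = [54, 24, 5, 51]
  L0: [54, 24, 5, 51]
  L1: h(54,24)=(54*31+24)%997=701 h(5,51)=(5*31+51)%997=206 -> [701, 206]
  L2: h(701,206)=(701*31+206)%997=3 -> [3]
  root = 3 == target 3  ** MATCH **
Candidate C: set leaf[2] = 42 -> leaves = [54, 86, 42, 51]
  L0: [54, 86, 42, 51]
  L1: h(54,86)=(54*31+86)%997=763 h(42,51)=(42*31+51)%997=356 -> [763, 356]
  L2: h(763,356)=(763*31+356)%997=81 -> [81]
  root = 81 != target 3
Candidate B produces the target root.

Answer: B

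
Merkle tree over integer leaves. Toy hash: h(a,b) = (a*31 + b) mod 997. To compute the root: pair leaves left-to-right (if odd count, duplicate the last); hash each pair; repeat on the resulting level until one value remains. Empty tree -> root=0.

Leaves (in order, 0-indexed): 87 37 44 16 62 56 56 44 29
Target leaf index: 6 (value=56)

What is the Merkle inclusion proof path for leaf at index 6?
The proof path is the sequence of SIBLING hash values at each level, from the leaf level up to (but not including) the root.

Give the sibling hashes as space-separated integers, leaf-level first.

L0 (leaves): [87, 37, 44, 16, 62, 56, 56, 44, 29], target index=6
L1: h(87,37)=(87*31+37)%997=740 [pair 0] h(44,16)=(44*31+16)%997=383 [pair 1] h(62,56)=(62*31+56)%997=981 [pair 2] h(56,44)=(56*31+44)%997=783 [pair 3] h(29,29)=(29*31+29)%997=928 [pair 4] -> [740, 383, 981, 783, 928]
  Sibling for proof at L0: 44
L2: h(740,383)=(740*31+383)%997=392 [pair 0] h(981,783)=(981*31+783)%997=287 [pair 1] h(928,928)=(928*31+928)%997=783 [pair 2] -> [392, 287, 783]
  Sibling for proof at L1: 981
L3: h(392,287)=(392*31+287)%997=475 [pair 0] h(783,783)=(783*31+783)%997=131 [pair 1] -> [475, 131]
  Sibling for proof at L2: 392
L4: h(475,131)=(475*31+131)%997=898 [pair 0] -> [898]
  Sibling for proof at L3: 131
Root: 898
Proof path (sibling hashes from leaf to root): [44, 981, 392, 131]

Answer: 44 981 392 131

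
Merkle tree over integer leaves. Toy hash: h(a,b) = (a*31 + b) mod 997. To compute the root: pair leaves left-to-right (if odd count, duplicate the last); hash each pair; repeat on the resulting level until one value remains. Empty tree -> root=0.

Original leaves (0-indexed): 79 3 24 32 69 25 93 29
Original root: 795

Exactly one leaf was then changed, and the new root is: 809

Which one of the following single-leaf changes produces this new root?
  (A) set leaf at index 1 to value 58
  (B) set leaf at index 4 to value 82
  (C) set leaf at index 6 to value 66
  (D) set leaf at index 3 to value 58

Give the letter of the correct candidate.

Original leaves: [79, 3, 24, 32, 69, 25, 93, 29]
Target new root: 809
Try each candidate change and compute the resulting root:
Candidate A: set leaf[1] = 58 -> leaves = [79, 58, 24, 32, 69, 25, 93, 29]
  L0: [79, 58, 24, 32, 69, 25, 93, 29]
  L1: h(79,58)=(79*31+58)%997=513 h(24,32)=(24*31+32)%997=776 h(69,25)=(69*31+25)%997=170 h(93,29)=(93*31+29)%997=918 -> [513, 776, 170, 918]
  L2: h(513,776)=(513*31+776)%997=727 h(170,918)=(170*31+918)%997=206 -> [727, 206]
  L3: h(727,206)=(727*31+206)%997=809 -> [809]
  root = 809 == target 809  ** MATCH **
Candidate B: set leaf[4] = 82 -> leaves = [79, 3, 24, 32, 82, 25, 93, 29]
  L0: [79, 3, 24, 32, 82, 25, 93, 29]
  L1: h(79,3)=(79*31+3)%997=458 h(24,32)=(24*31+32)%997=776 h(82,25)=(82*31+25)%997=573 h(93,29)=(93*31+29)%997=918 -> [458, 776, 573, 918]
  L2: h(458,776)=(458*31+776)%997=19 h(573,918)=(573*31+918)%997=735 -> [19, 735]
  L3: h(19,735)=(19*31+735)%997=327 -> [327]
  root = 327 != target 809
Candidate C: set leaf[6] = 66 -> leaves = [79, 3, 24, 32, 69, 25, 66, 29]
  L0: [79, 3, 24, 32, 69, 25, 66, 29]
  L1: h(79,3)=(79*31+3)%997=458 h(24,32)=(24*31+32)%997=776 h(69,25)=(69*31+25)%997=170 h(66,29)=(66*31+29)%997=81 -> [458, 776, 170, 81]
  L2: h(458,776)=(458*31+776)%997=19 h(170,81)=(170*31+81)%997=366 -> [19, 366]
  L3: h(19,366)=(19*31+366)%997=955 -> [955]
  root = 955 != target 809
Candidate D: set leaf[3] = 58 -> leaves = [79, 3, 24, 58, 69, 25, 93, 29]
  L0: [79, 3, 24, 58, 69, 25, 93, 29]
  L1: h(79,3)=(79*31+3)%997=458 h(24,58)=(24*31+58)%997=802 h(69,25)=(69*31+25)%997=170 h(93,29)=(93*31+29)%997=918 -> [458, 802, 170, 918]
  L2: h(458,802)=(458*31+802)%997=45 h(170,918)=(170*31+918)%997=206 -> [45, 206]
  L3: h(45,206)=(45*31+206)%997=604 -> [604]
  root = 604 != target 809
Candidate A produces the target root.

Answer: A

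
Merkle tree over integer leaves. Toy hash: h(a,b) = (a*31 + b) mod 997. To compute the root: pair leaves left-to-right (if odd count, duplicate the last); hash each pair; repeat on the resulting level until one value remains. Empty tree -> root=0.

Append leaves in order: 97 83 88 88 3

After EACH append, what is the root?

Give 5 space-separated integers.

Answer: 97 99 900 900 65

Derivation:
After append 97 (leaves=[97]):
  L0: [97]
  root=97
After append 83 (leaves=[97, 83]):
  L0: [97, 83]
  L1: h(97,83)=(97*31+83)%997=99 -> [99]
  root=99
After append 88 (leaves=[97, 83, 88]):
  L0: [97, 83, 88]
  L1: h(97,83)=(97*31+83)%997=99 h(88,88)=(88*31+88)%997=822 -> [99, 822]
  L2: h(99,822)=(99*31+822)%997=900 -> [900]
  root=900
After append 88 (leaves=[97, 83, 88, 88]):
  L0: [97, 83, 88, 88]
  L1: h(97,83)=(97*31+83)%997=99 h(88,88)=(88*31+88)%997=822 -> [99, 822]
  L2: h(99,822)=(99*31+822)%997=900 -> [900]
  root=900
After append 3 (leaves=[97, 83, 88, 88, 3]):
  L0: [97, 83, 88, 88, 3]
  L1: h(97,83)=(97*31+83)%997=99 h(88,88)=(88*31+88)%997=822 h(3,3)=(3*31+3)%997=96 -> [99, 822, 96]
  L2: h(99,822)=(99*31+822)%997=900 h(96,96)=(96*31+96)%997=81 -> [900, 81]
  L3: h(900,81)=(900*31+81)%997=65 -> [65]
  root=65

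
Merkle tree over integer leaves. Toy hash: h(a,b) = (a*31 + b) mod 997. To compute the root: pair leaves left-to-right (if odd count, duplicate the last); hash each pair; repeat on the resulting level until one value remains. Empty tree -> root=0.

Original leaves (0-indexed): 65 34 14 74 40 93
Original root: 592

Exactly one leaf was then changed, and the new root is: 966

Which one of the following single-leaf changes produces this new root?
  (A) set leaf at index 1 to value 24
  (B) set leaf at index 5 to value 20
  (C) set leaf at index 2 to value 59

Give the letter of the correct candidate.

Answer: C

Derivation:
Original leaves: [65, 34, 14, 74, 40, 93]
Target new root: 966
Try each candidate change and compute the resulting root:
Candidate A: set leaf[1] = 24 -> leaves = [65, 24, 14, 74, 40, 93]
  L0: [65, 24, 14, 74, 40, 93]
  L1: h(65,24)=(65*31+24)%997=45 h(14,74)=(14*31+74)%997=508 h(40,93)=(40*31+93)%997=336 -> [45, 508, 336]
  L2: h(45,508)=(45*31+508)%997=906 h(336,336)=(336*31+336)%997=782 -> [906, 782]
  L3: h(906,782)=(906*31+782)%997=952 -> [952]
  root = 952 != target 966
Candidate B: set leaf[5] = 20 -> leaves = [65, 34, 14, 74, 40, 20]
  L0: [65, 34, 14, 74, 40, 20]
  L1: h(65,34)=(65*31+34)%997=55 h(14,74)=(14*31+74)%997=508 h(40,20)=(40*31+20)%997=263 -> [55, 508, 263]
  L2: h(55,508)=(55*31+508)%997=219 h(263,263)=(263*31+263)%997=440 -> [219, 440]
  L3: h(219,440)=(219*31+440)%997=250 -> [250]
  root = 250 != target 966
Candidate C: set leaf[2] = 59 -> leaves = [65, 34, 59, 74, 40, 93]
  L0: [65, 34, 59, 74, 40, 93]
  L1: h(65,34)=(65*31+34)%997=55 h(59,74)=(59*31+74)%997=906 h(40,93)=(40*31+93)%997=336 -> [55, 906, 336]
  L2: h(55,906)=(55*31+906)%997=617 h(336,336)=(336*31+336)%997=782 -> [617, 782]
  L3: h(617,782)=(617*31+782)%997=966 -> [966]
  root = 966 == target 966  ** MATCH **
Candidate C produces the target root.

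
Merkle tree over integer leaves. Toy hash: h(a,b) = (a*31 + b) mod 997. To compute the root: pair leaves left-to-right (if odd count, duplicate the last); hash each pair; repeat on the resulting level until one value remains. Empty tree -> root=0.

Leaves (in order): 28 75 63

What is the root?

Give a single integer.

Answer: 342

Derivation:
L0: [28, 75, 63]
L1: h(28,75)=(28*31+75)%997=943 h(63,63)=(63*31+63)%997=22 -> [943, 22]
L2: h(943,22)=(943*31+22)%997=342 -> [342]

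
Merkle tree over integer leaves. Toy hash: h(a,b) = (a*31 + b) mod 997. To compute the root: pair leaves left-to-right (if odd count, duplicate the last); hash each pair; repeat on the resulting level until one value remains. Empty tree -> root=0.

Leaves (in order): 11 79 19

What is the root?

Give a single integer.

Answer: 667

Derivation:
L0: [11, 79, 19]
L1: h(11,79)=(11*31+79)%997=420 h(19,19)=(19*31+19)%997=608 -> [420, 608]
L2: h(420,608)=(420*31+608)%997=667 -> [667]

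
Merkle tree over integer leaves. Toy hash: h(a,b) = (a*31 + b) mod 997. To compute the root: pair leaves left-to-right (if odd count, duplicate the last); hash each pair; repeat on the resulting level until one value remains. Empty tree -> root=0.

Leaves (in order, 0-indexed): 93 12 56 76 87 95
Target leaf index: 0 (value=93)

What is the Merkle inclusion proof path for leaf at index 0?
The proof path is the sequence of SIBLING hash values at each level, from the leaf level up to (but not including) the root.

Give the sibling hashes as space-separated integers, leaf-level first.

Answer: 12 815 611

Derivation:
L0 (leaves): [93, 12, 56, 76, 87, 95], target index=0
L1: h(93,12)=(93*31+12)%997=901 [pair 0] h(56,76)=(56*31+76)%997=815 [pair 1] h(87,95)=(87*31+95)%997=798 [pair 2] -> [901, 815, 798]
  Sibling for proof at L0: 12
L2: h(901,815)=(901*31+815)%997=830 [pair 0] h(798,798)=(798*31+798)%997=611 [pair 1] -> [830, 611]
  Sibling for proof at L1: 815
L3: h(830,611)=(830*31+611)%997=419 [pair 0] -> [419]
  Sibling for proof at L2: 611
Root: 419
Proof path (sibling hashes from leaf to root): [12, 815, 611]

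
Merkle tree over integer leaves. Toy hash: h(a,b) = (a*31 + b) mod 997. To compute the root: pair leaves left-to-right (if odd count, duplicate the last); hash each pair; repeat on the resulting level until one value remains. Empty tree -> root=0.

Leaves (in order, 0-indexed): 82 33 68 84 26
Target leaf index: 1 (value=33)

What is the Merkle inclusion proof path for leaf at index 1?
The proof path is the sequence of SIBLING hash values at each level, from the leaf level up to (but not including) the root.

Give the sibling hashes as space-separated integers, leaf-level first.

L0 (leaves): [82, 33, 68, 84, 26], target index=1
L1: h(82,33)=(82*31+33)%997=581 [pair 0] h(68,84)=(68*31+84)%997=198 [pair 1] h(26,26)=(26*31+26)%997=832 [pair 2] -> [581, 198, 832]
  Sibling for proof at L0: 82
L2: h(581,198)=(581*31+198)%997=263 [pair 0] h(832,832)=(832*31+832)%997=702 [pair 1] -> [263, 702]
  Sibling for proof at L1: 198
L3: h(263,702)=(263*31+702)%997=879 [pair 0] -> [879]
  Sibling for proof at L2: 702
Root: 879
Proof path (sibling hashes from leaf to root): [82, 198, 702]

Answer: 82 198 702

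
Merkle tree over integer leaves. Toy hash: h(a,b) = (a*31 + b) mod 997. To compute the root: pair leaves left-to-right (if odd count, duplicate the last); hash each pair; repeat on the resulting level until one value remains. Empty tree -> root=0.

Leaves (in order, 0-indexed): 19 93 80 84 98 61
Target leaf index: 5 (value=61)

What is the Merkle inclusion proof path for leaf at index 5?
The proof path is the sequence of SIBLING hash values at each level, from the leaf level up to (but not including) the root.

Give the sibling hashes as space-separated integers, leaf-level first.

Answer: 98 108 775

Derivation:
L0 (leaves): [19, 93, 80, 84, 98, 61], target index=5
L1: h(19,93)=(19*31+93)%997=682 [pair 0] h(80,84)=(80*31+84)%997=570 [pair 1] h(98,61)=(98*31+61)%997=108 [pair 2] -> [682, 570, 108]
  Sibling for proof at L0: 98
L2: h(682,570)=(682*31+570)%997=775 [pair 0] h(108,108)=(108*31+108)%997=465 [pair 1] -> [775, 465]
  Sibling for proof at L1: 108
L3: h(775,465)=(775*31+465)%997=562 [pair 0] -> [562]
  Sibling for proof at L2: 775
Root: 562
Proof path (sibling hashes from leaf to root): [98, 108, 775]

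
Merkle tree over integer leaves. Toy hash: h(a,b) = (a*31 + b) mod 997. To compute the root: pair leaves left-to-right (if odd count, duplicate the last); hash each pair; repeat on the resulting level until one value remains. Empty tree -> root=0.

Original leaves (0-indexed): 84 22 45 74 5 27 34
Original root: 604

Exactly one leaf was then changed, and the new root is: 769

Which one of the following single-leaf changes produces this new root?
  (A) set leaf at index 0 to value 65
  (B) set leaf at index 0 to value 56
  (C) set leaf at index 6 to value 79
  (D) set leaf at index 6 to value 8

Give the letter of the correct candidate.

Original leaves: [84, 22, 45, 74, 5, 27, 34]
Target new root: 769
Try each candidate change and compute the resulting root:
Candidate A: set leaf[0] = 65 -> leaves = [65, 22, 45, 74, 5, 27, 34]
  L0: [65, 22, 45, 74, 5, 27, 34]
  L1: h(65,22)=(65*31+22)%997=43 h(45,74)=(45*31+74)%997=472 h(5,27)=(5*31+27)%997=182 h(34,34)=(34*31+34)%997=91 -> [43, 472, 182, 91]
  L2: h(43,472)=(43*31+472)%997=808 h(182,91)=(182*31+91)%997=748 -> [808, 748]
  L3: h(808,748)=(808*31+748)%997=871 -> [871]
  root = 871 != target 769
Candidate B: set leaf[0] = 56 -> leaves = [56, 22, 45, 74, 5, 27, 34]
  L0: [56, 22, 45, 74, 5, 27, 34]
  L1: h(56,22)=(56*31+22)%997=761 h(45,74)=(45*31+74)%997=472 h(5,27)=(5*31+27)%997=182 h(34,34)=(34*31+34)%997=91 -> [761, 472, 182, 91]
  L2: h(761,472)=(761*31+472)%997=135 h(182,91)=(182*31+91)%997=748 -> [135, 748]
  L3: h(135,748)=(135*31+748)%997=945 -> [945]
  root = 945 != target 769
Candidate C: set leaf[6] = 79 -> leaves = [84, 22, 45, 74, 5, 27, 79]
  L0: [84, 22, 45, 74, 5, 27, 79]
  L1: h(84,22)=(84*31+22)%997=632 h(45,74)=(45*31+74)%997=472 h(5,27)=(5*31+27)%997=182 h(79,79)=(79*31+79)%997=534 -> [632, 472, 182, 534]
  L2: h(632,472)=(632*31+472)%997=124 h(182,534)=(182*31+534)%997=194 -> [124, 194]
  L3: h(124,194)=(124*31+194)%997=50 -> [50]
  root = 50 != target 769
Candidate D: set leaf[6] = 8 -> leaves = [84, 22, 45, 74, 5, 27, 8]
  L0: [84, 22, 45, 74, 5, 27, 8]
  L1: h(84,22)=(84*31+22)%997=632 h(45,74)=(45*31+74)%997=472 h(5,27)=(5*31+27)%997=182 h(8,8)=(8*31+8)%997=256 -> [632, 472, 182, 256]
  L2: h(632,472)=(632*31+472)%997=124 h(182,256)=(182*31+256)%997=913 -> [124, 913]
  L3: h(124,913)=(124*31+913)%997=769 -> [769]
  root = 769 == target 769  ** MATCH **
Candidate D produces the target root.

Answer: D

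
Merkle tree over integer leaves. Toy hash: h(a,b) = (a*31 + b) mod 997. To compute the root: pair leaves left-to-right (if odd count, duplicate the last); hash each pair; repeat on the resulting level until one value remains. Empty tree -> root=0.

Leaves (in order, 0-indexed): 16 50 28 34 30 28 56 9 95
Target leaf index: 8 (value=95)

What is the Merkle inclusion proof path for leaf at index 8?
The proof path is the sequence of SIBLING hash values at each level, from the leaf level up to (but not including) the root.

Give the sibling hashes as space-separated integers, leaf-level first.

Answer: 95 49 571 866

Derivation:
L0 (leaves): [16, 50, 28, 34, 30, 28, 56, 9, 95], target index=8
L1: h(16,50)=(16*31+50)%997=546 [pair 0] h(28,34)=(28*31+34)%997=902 [pair 1] h(30,28)=(30*31+28)%997=958 [pair 2] h(56,9)=(56*31+9)%997=748 [pair 3] h(95,95)=(95*31+95)%997=49 [pair 4] -> [546, 902, 958, 748, 49]
  Sibling for proof at L0: 95
L2: h(546,902)=(546*31+902)%997=879 [pair 0] h(958,748)=(958*31+748)%997=536 [pair 1] h(49,49)=(49*31+49)%997=571 [pair 2] -> [879, 536, 571]
  Sibling for proof at L1: 49
L3: h(879,536)=(879*31+536)%997=866 [pair 0] h(571,571)=(571*31+571)%997=326 [pair 1] -> [866, 326]
  Sibling for proof at L2: 571
L4: h(866,326)=(866*31+326)%997=253 [pair 0] -> [253]
  Sibling for proof at L3: 866
Root: 253
Proof path (sibling hashes from leaf to root): [95, 49, 571, 866]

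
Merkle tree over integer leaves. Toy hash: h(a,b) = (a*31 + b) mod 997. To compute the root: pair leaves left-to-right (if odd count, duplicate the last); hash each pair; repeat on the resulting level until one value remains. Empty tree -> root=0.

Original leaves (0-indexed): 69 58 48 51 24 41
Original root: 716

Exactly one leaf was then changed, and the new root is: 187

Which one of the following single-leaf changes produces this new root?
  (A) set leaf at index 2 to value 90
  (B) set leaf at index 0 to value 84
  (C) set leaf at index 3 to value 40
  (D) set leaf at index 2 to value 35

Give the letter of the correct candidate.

Original leaves: [69, 58, 48, 51, 24, 41]
Target new root: 187
Try each candidate change and compute the resulting root:
Candidate A: set leaf[2] = 90 -> leaves = [69, 58, 90, 51, 24, 41]
  L0: [69, 58, 90, 51, 24, 41]
  L1: h(69,58)=(69*31+58)%997=203 h(90,51)=(90*31+51)%997=847 h(24,41)=(24*31+41)%997=785 -> [203, 847, 785]
  L2: h(203,847)=(203*31+847)%997=161 h(785,785)=(785*31+785)%997=195 -> [161, 195]
  L3: h(161,195)=(161*31+195)%997=201 -> [201]
  root = 201 != target 187
Candidate B: set leaf[0] = 84 -> leaves = [84, 58, 48, 51, 24, 41]
  L0: [84, 58, 48, 51, 24, 41]
  L1: h(84,58)=(84*31+58)%997=668 h(48,51)=(48*31+51)%997=542 h(24,41)=(24*31+41)%997=785 -> [668, 542, 785]
  L2: h(668,542)=(668*31+542)%997=313 h(785,785)=(785*31+785)%997=195 -> [313, 195]
  L3: h(313,195)=(313*31+195)%997=925 -> [925]
  root = 925 != target 187
Candidate C: set leaf[3] = 40 -> leaves = [69, 58, 48, 40, 24, 41]
  L0: [69, 58, 48, 40, 24, 41]
  L1: h(69,58)=(69*31+58)%997=203 h(48,40)=(48*31+40)%997=531 h(24,41)=(24*31+41)%997=785 -> [203, 531, 785]
  L2: h(203,531)=(203*31+531)%997=842 h(785,785)=(785*31+785)%997=195 -> [842, 195]
  L3: h(842,195)=(842*31+195)%997=375 -> [375]
  root = 375 != target 187
Candidate D: set leaf[2] = 35 -> leaves = [69, 58, 35, 51, 24, 41]
  L0: [69, 58, 35, 51, 24, 41]
  L1: h(69,58)=(69*31+58)%997=203 h(35,51)=(35*31+51)%997=139 h(24,41)=(24*31+41)%997=785 -> [203, 139, 785]
  L2: h(203,139)=(203*31+139)%997=450 h(785,785)=(785*31+785)%997=195 -> [450, 195]
  L3: h(450,195)=(450*31+195)%997=187 -> [187]
  root = 187 == target 187  ** MATCH **
Candidate D produces the target root.

Answer: D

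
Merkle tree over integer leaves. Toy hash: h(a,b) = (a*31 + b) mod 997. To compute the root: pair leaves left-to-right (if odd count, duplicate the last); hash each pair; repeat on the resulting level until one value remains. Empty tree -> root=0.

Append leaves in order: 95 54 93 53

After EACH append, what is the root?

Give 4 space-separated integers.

After append 95 (leaves=[95]):
  L0: [95]
  root=95
After append 54 (leaves=[95, 54]):
  L0: [95, 54]
  L1: h(95,54)=(95*31+54)%997=8 -> [8]
  root=8
After append 93 (leaves=[95, 54, 93]):
  L0: [95, 54, 93]
  L1: h(95,54)=(95*31+54)%997=8 h(93,93)=(93*31+93)%997=982 -> [8, 982]
  L2: h(8,982)=(8*31+982)%997=233 -> [233]
  root=233
After append 53 (leaves=[95, 54, 93, 53]):
  L0: [95, 54, 93, 53]
  L1: h(95,54)=(95*31+54)%997=8 h(93,53)=(93*31+53)%997=942 -> [8, 942]
  L2: h(8,942)=(8*31+942)%997=193 -> [193]
  root=193

Answer: 95 8 233 193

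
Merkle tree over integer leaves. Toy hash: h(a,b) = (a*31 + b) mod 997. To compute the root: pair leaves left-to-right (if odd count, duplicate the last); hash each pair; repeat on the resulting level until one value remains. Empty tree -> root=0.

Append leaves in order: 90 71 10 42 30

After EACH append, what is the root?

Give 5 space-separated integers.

After append 90 (leaves=[90]):
  L0: [90]
  root=90
After append 71 (leaves=[90, 71]):
  L0: [90, 71]
  L1: h(90,71)=(90*31+71)%997=867 -> [867]
  root=867
After append 10 (leaves=[90, 71, 10]):
  L0: [90, 71, 10]
  L1: h(90,71)=(90*31+71)%997=867 h(10,10)=(10*31+10)%997=320 -> [867, 320]
  L2: h(867,320)=(867*31+320)%997=278 -> [278]
  root=278
After append 42 (leaves=[90, 71, 10, 42]):
  L0: [90, 71, 10, 42]
  L1: h(90,71)=(90*31+71)%997=867 h(10,42)=(10*31+42)%997=352 -> [867, 352]
  L2: h(867,352)=(867*31+352)%997=310 -> [310]
  root=310
After append 30 (leaves=[90, 71, 10, 42, 30]):
  L0: [90, 71, 10, 42, 30]
  L1: h(90,71)=(90*31+71)%997=867 h(10,42)=(10*31+42)%997=352 h(30,30)=(30*31+30)%997=960 -> [867, 352, 960]
  L2: h(867,352)=(867*31+352)%997=310 h(960,960)=(960*31+960)%997=810 -> [310, 810]
  L3: h(310,810)=(310*31+810)%997=450 -> [450]
  root=450

Answer: 90 867 278 310 450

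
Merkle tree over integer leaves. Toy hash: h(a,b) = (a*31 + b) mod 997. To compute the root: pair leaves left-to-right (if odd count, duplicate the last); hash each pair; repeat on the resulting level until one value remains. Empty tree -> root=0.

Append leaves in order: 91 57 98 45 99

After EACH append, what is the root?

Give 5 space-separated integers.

Answer: 91 884 630 577 620

Derivation:
After append 91 (leaves=[91]):
  L0: [91]
  root=91
After append 57 (leaves=[91, 57]):
  L0: [91, 57]
  L1: h(91,57)=(91*31+57)%997=884 -> [884]
  root=884
After append 98 (leaves=[91, 57, 98]):
  L0: [91, 57, 98]
  L1: h(91,57)=(91*31+57)%997=884 h(98,98)=(98*31+98)%997=145 -> [884, 145]
  L2: h(884,145)=(884*31+145)%997=630 -> [630]
  root=630
After append 45 (leaves=[91, 57, 98, 45]):
  L0: [91, 57, 98, 45]
  L1: h(91,57)=(91*31+57)%997=884 h(98,45)=(98*31+45)%997=92 -> [884, 92]
  L2: h(884,92)=(884*31+92)%997=577 -> [577]
  root=577
After append 99 (leaves=[91, 57, 98, 45, 99]):
  L0: [91, 57, 98, 45, 99]
  L1: h(91,57)=(91*31+57)%997=884 h(98,45)=(98*31+45)%997=92 h(99,99)=(99*31+99)%997=177 -> [884, 92, 177]
  L2: h(884,92)=(884*31+92)%997=577 h(177,177)=(177*31+177)%997=679 -> [577, 679]
  L3: h(577,679)=(577*31+679)%997=620 -> [620]
  root=620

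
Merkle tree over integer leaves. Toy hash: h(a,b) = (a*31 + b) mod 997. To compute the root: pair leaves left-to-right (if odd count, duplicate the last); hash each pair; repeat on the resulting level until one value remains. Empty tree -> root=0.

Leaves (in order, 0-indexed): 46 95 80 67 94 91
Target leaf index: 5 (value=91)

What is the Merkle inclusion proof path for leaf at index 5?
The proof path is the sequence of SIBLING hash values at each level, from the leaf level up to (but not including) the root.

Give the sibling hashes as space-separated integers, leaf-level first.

Answer: 94 14 845

Derivation:
L0 (leaves): [46, 95, 80, 67, 94, 91], target index=5
L1: h(46,95)=(46*31+95)%997=524 [pair 0] h(80,67)=(80*31+67)%997=553 [pair 1] h(94,91)=(94*31+91)%997=14 [pair 2] -> [524, 553, 14]
  Sibling for proof at L0: 94
L2: h(524,553)=(524*31+553)%997=845 [pair 0] h(14,14)=(14*31+14)%997=448 [pair 1] -> [845, 448]
  Sibling for proof at L1: 14
L3: h(845,448)=(845*31+448)%997=721 [pair 0] -> [721]
  Sibling for proof at L2: 845
Root: 721
Proof path (sibling hashes from leaf to root): [94, 14, 845]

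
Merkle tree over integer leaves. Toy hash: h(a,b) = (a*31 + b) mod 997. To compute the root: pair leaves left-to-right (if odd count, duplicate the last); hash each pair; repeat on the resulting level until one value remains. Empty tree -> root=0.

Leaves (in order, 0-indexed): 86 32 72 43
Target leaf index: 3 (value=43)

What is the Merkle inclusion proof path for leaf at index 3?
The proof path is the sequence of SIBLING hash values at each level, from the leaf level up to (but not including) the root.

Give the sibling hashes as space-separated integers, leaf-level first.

L0 (leaves): [86, 32, 72, 43], target index=3
L1: h(86,32)=(86*31+32)%997=704 [pair 0] h(72,43)=(72*31+43)%997=281 [pair 1] -> [704, 281]
  Sibling for proof at L0: 72
L2: h(704,281)=(704*31+281)%997=171 [pair 0] -> [171]
  Sibling for proof at L1: 704
Root: 171
Proof path (sibling hashes from leaf to root): [72, 704]

Answer: 72 704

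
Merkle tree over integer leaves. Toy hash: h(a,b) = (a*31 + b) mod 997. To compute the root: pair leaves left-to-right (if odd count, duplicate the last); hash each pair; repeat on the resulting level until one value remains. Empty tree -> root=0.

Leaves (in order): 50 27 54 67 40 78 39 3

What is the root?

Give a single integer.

Answer: 386

Derivation:
L0: [50, 27, 54, 67, 40, 78, 39, 3]
L1: h(50,27)=(50*31+27)%997=580 h(54,67)=(54*31+67)%997=744 h(40,78)=(40*31+78)%997=321 h(39,3)=(39*31+3)%997=215 -> [580, 744, 321, 215]
L2: h(580,744)=(580*31+744)%997=778 h(321,215)=(321*31+215)%997=196 -> [778, 196]
L3: h(778,196)=(778*31+196)%997=386 -> [386]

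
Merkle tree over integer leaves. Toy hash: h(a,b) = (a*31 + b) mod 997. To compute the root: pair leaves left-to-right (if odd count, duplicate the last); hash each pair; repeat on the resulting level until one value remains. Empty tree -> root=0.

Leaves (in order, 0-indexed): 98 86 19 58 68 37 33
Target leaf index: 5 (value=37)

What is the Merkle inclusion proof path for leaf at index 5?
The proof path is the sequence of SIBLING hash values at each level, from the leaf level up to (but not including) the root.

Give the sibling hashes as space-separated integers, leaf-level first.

Answer: 68 59 782

Derivation:
L0 (leaves): [98, 86, 19, 58, 68, 37, 33], target index=5
L1: h(98,86)=(98*31+86)%997=133 [pair 0] h(19,58)=(19*31+58)%997=647 [pair 1] h(68,37)=(68*31+37)%997=151 [pair 2] h(33,33)=(33*31+33)%997=59 [pair 3] -> [133, 647, 151, 59]
  Sibling for proof at L0: 68
L2: h(133,647)=(133*31+647)%997=782 [pair 0] h(151,59)=(151*31+59)%997=752 [pair 1] -> [782, 752]
  Sibling for proof at L1: 59
L3: h(782,752)=(782*31+752)%997=69 [pair 0] -> [69]
  Sibling for proof at L2: 782
Root: 69
Proof path (sibling hashes from leaf to root): [68, 59, 782]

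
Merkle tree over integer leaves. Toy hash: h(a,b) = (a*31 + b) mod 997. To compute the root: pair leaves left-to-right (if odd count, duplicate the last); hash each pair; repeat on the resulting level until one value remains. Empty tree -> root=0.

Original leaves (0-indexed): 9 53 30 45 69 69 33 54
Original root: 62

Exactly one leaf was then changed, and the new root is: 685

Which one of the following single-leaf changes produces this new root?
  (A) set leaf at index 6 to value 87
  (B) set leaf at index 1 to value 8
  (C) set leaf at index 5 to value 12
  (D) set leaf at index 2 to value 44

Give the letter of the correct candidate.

Answer: B

Derivation:
Original leaves: [9, 53, 30, 45, 69, 69, 33, 54]
Target new root: 685
Try each candidate change and compute the resulting root:
Candidate A: set leaf[6] = 87 -> leaves = [9, 53, 30, 45, 69, 69, 87, 54]
  L0: [9, 53, 30, 45, 69, 69, 87, 54]
  L1: h(9,53)=(9*31+53)%997=332 h(30,45)=(30*31+45)%997=975 h(69,69)=(69*31+69)%997=214 h(87,54)=(87*31+54)%997=757 -> [332, 975, 214, 757]
  L2: h(332,975)=(332*31+975)%997=300 h(214,757)=(214*31+757)%997=412 -> [300, 412]
  L3: h(300,412)=(300*31+412)%997=739 -> [739]
  root = 739 != target 685
Candidate B: set leaf[1] = 8 -> leaves = [9, 8, 30, 45, 69, 69, 33, 54]
  L0: [9, 8, 30, 45, 69, 69, 33, 54]
  L1: h(9,8)=(9*31+8)%997=287 h(30,45)=(30*31+45)%997=975 h(69,69)=(69*31+69)%997=214 h(33,54)=(33*31+54)%997=80 -> [287, 975, 214, 80]
  L2: h(287,975)=(287*31+975)%997=899 h(214,80)=(214*31+80)%997=732 -> [899, 732]
  L3: h(899,732)=(899*31+732)%997=685 -> [685]
  root = 685 == target 685  ** MATCH **
Candidate C: set leaf[5] = 12 -> leaves = [9, 53, 30, 45, 69, 12, 33, 54]
  L0: [9, 53, 30, 45, 69, 12, 33, 54]
  L1: h(9,53)=(9*31+53)%997=332 h(30,45)=(30*31+45)%997=975 h(69,12)=(69*31+12)%997=157 h(33,54)=(33*31+54)%997=80 -> [332, 975, 157, 80]
  L2: h(332,975)=(332*31+975)%997=300 h(157,80)=(157*31+80)%997=959 -> [300, 959]
  L3: h(300,959)=(300*31+959)%997=289 -> [289]
  root = 289 != target 685
Candidate D: set leaf[2] = 44 -> leaves = [9, 53, 44, 45, 69, 69, 33, 54]
  L0: [9, 53, 44, 45, 69, 69, 33, 54]
  L1: h(9,53)=(9*31+53)%997=332 h(44,45)=(44*31+45)%997=412 h(69,69)=(69*31+69)%997=214 h(33,54)=(33*31+54)%997=80 -> [332, 412, 214, 80]
  L2: h(332,412)=(332*31+412)%997=734 h(214,80)=(214*31+80)%997=732 -> [734, 732]
  L3: h(734,732)=(734*31+732)%997=555 -> [555]
  root = 555 != target 685
Candidate B produces the target root.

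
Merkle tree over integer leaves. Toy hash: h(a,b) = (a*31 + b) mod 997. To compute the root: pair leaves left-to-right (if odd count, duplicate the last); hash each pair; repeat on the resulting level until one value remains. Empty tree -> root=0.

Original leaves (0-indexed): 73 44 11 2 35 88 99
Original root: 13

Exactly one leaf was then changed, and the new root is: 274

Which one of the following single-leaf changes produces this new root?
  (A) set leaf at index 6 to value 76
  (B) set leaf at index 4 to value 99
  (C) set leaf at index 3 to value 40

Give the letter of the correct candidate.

Answer: A

Derivation:
Original leaves: [73, 44, 11, 2, 35, 88, 99]
Target new root: 274
Try each candidate change and compute the resulting root:
Candidate A: set leaf[6] = 76 -> leaves = [73, 44, 11, 2, 35, 88, 76]
  L0: [73, 44, 11, 2, 35, 88, 76]
  L1: h(73,44)=(73*31+44)%997=313 h(11,2)=(11*31+2)%997=343 h(35,88)=(35*31+88)%997=176 h(76,76)=(76*31+76)%997=438 -> [313, 343, 176, 438]
  L2: h(313,343)=(313*31+343)%997=76 h(176,438)=(176*31+438)%997=909 -> [76, 909]
  L3: h(76,909)=(76*31+909)%997=274 -> [274]
  root = 274 == target 274  ** MATCH **
Candidate B: set leaf[4] = 99 -> leaves = [73, 44, 11, 2, 99, 88, 99]
  L0: [73, 44, 11, 2, 99, 88, 99]
  L1: h(73,44)=(73*31+44)%997=313 h(11,2)=(11*31+2)%997=343 h(99,88)=(99*31+88)%997=166 h(99,99)=(99*31+99)%997=177 -> [313, 343, 166, 177]
  L2: h(313,343)=(313*31+343)%997=76 h(166,177)=(166*31+177)%997=338 -> [76, 338]
  L3: h(76,338)=(76*31+338)%997=700 -> [700]
  root = 700 != target 274
Candidate C: set leaf[3] = 40 -> leaves = [73, 44, 11, 40, 35, 88, 99]
  L0: [73, 44, 11, 40, 35, 88, 99]
  L1: h(73,44)=(73*31+44)%997=313 h(11,40)=(11*31+40)%997=381 h(35,88)=(35*31+88)%997=176 h(99,99)=(99*31+99)%997=177 -> [313, 381, 176, 177]
  L2: h(313,381)=(313*31+381)%997=114 h(176,177)=(176*31+177)%997=648 -> [114, 648]
  L3: h(114,648)=(114*31+648)%997=194 -> [194]
  root = 194 != target 274
Candidate A produces the target root.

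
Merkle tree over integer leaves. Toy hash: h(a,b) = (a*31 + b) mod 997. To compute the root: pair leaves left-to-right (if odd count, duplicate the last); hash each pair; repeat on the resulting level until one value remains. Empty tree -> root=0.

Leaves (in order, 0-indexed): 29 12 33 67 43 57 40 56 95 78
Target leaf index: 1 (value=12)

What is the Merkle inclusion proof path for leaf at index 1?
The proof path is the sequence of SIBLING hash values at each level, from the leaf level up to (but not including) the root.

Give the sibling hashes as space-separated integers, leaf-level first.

Answer: 29 93 518 864

Derivation:
L0 (leaves): [29, 12, 33, 67, 43, 57, 40, 56, 95, 78], target index=1
L1: h(29,12)=(29*31+12)%997=911 [pair 0] h(33,67)=(33*31+67)%997=93 [pair 1] h(43,57)=(43*31+57)%997=393 [pair 2] h(40,56)=(40*31+56)%997=299 [pair 3] h(95,78)=(95*31+78)%997=32 [pair 4] -> [911, 93, 393, 299, 32]
  Sibling for proof at L0: 29
L2: h(911,93)=(911*31+93)%997=418 [pair 0] h(393,299)=(393*31+299)%997=518 [pair 1] h(32,32)=(32*31+32)%997=27 [pair 2] -> [418, 518, 27]
  Sibling for proof at L1: 93
L3: h(418,518)=(418*31+518)%997=515 [pair 0] h(27,27)=(27*31+27)%997=864 [pair 1] -> [515, 864]
  Sibling for proof at L2: 518
L4: h(515,864)=(515*31+864)%997=877 [pair 0] -> [877]
  Sibling for proof at L3: 864
Root: 877
Proof path (sibling hashes from leaf to root): [29, 93, 518, 864]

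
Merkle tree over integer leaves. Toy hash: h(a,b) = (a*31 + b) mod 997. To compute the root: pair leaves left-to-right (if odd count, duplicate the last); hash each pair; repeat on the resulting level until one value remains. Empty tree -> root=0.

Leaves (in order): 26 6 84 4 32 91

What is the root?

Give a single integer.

Answer: 530

Derivation:
L0: [26, 6, 84, 4, 32, 91]
L1: h(26,6)=(26*31+6)%997=812 h(84,4)=(84*31+4)%997=614 h(32,91)=(32*31+91)%997=86 -> [812, 614, 86]
L2: h(812,614)=(812*31+614)%997=861 h(86,86)=(86*31+86)%997=758 -> [861, 758]
L3: h(861,758)=(861*31+758)%997=530 -> [530]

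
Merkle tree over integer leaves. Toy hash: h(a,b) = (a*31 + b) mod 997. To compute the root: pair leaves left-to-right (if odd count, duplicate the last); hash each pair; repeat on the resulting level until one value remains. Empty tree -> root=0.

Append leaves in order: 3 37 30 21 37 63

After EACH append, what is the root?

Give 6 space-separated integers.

After append 3 (leaves=[3]):
  L0: [3]
  root=3
After append 37 (leaves=[3, 37]):
  L0: [3, 37]
  L1: h(3,37)=(3*31+37)%997=130 -> [130]
  root=130
After append 30 (leaves=[3, 37, 30]):
  L0: [3, 37, 30]
  L1: h(3,37)=(3*31+37)%997=130 h(30,30)=(30*31+30)%997=960 -> [130, 960]
  L2: h(130,960)=(130*31+960)%997=5 -> [5]
  root=5
After append 21 (leaves=[3, 37, 30, 21]):
  L0: [3, 37, 30, 21]
  L1: h(3,37)=(3*31+37)%997=130 h(30,21)=(30*31+21)%997=951 -> [130, 951]
  L2: h(130,951)=(130*31+951)%997=993 -> [993]
  root=993
After append 37 (leaves=[3, 37, 30, 21, 37]):
  L0: [3, 37, 30, 21, 37]
  L1: h(3,37)=(3*31+37)%997=130 h(30,21)=(30*31+21)%997=951 h(37,37)=(37*31+37)%997=187 -> [130, 951, 187]
  L2: h(130,951)=(130*31+951)%997=993 h(187,187)=(187*31+187)%997=2 -> [993, 2]
  L3: h(993,2)=(993*31+2)%997=875 -> [875]
  root=875
After append 63 (leaves=[3, 37, 30, 21, 37, 63]):
  L0: [3, 37, 30, 21, 37, 63]
  L1: h(3,37)=(3*31+37)%997=130 h(30,21)=(30*31+21)%997=951 h(37,63)=(37*31+63)%997=213 -> [130, 951, 213]
  L2: h(130,951)=(130*31+951)%997=993 h(213,213)=(213*31+213)%997=834 -> [993, 834]
  L3: h(993,834)=(993*31+834)%997=710 -> [710]
  root=710

Answer: 3 130 5 993 875 710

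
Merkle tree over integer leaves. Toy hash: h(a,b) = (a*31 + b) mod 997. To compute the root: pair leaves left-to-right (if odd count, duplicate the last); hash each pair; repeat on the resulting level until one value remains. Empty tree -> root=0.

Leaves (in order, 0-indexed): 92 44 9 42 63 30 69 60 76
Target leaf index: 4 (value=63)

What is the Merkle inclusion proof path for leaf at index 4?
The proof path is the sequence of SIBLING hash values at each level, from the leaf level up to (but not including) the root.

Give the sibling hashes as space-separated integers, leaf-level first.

Answer: 30 205 367 859

Derivation:
L0 (leaves): [92, 44, 9, 42, 63, 30, 69, 60, 76], target index=4
L1: h(92,44)=(92*31+44)%997=902 [pair 0] h(9,42)=(9*31+42)%997=321 [pair 1] h(63,30)=(63*31+30)%997=986 [pair 2] h(69,60)=(69*31+60)%997=205 [pair 3] h(76,76)=(76*31+76)%997=438 [pair 4] -> [902, 321, 986, 205, 438]
  Sibling for proof at L0: 30
L2: h(902,321)=(902*31+321)%997=367 [pair 0] h(986,205)=(986*31+205)%997=861 [pair 1] h(438,438)=(438*31+438)%997=58 [pair 2] -> [367, 861, 58]
  Sibling for proof at L1: 205
L3: h(367,861)=(367*31+861)%997=274 [pair 0] h(58,58)=(58*31+58)%997=859 [pair 1] -> [274, 859]
  Sibling for proof at L2: 367
L4: h(274,859)=(274*31+859)%997=380 [pair 0] -> [380]
  Sibling for proof at L3: 859
Root: 380
Proof path (sibling hashes from leaf to root): [30, 205, 367, 859]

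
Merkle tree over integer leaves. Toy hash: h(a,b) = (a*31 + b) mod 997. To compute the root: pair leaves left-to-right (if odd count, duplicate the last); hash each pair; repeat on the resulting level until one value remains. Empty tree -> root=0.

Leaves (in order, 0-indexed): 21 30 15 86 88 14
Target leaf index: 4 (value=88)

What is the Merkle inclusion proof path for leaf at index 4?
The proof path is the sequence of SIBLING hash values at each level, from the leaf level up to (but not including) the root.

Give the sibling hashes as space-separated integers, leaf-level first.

L0 (leaves): [21, 30, 15, 86, 88, 14], target index=4
L1: h(21,30)=(21*31+30)%997=681 [pair 0] h(15,86)=(15*31+86)%997=551 [pair 1] h(88,14)=(88*31+14)%997=748 [pair 2] -> [681, 551, 748]
  Sibling for proof at L0: 14
L2: h(681,551)=(681*31+551)%997=725 [pair 0] h(748,748)=(748*31+748)%997=8 [pair 1] -> [725, 8]
  Sibling for proof at L1: 748
L3: h(725,8)=(725*31+8)%997=549 [pair 0] -> [549]
  Sibling for proof at L2: 725
Root: 549
Proof path (sibling hashes from leaf to root): [14, 748, 725]

Answer: 14 748 725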